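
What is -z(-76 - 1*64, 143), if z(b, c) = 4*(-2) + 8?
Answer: 0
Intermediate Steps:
z(b, c) = 0 (z(b, c) = -8 + 8 = 0)
-z(-76 - 1*64, 143) = -1*0 = 0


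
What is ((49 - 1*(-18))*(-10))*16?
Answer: -10720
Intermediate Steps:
((49 - 1*(-18))*(-10))*16 = ((49 + 18)*(-10))*16 = (67*(-10))*16 = -670*16 = -10720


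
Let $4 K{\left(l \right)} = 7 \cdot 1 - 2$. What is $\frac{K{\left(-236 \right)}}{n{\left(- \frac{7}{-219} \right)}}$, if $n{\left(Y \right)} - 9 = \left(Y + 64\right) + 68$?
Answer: $\frac{1095}{123544} \approx 0.0088632$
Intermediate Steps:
$K{\left(l \right)} = \frac{5}{4}$ ($K{\left(l \right)} = \frac{7 \cdot 1 - 2}{4} = \frac{7 - 2}{4} = \frac{1}{4} \cdot 5 = \frac{5}{4}$)
$n{\left(Y \right)} = 141 + Y$ ($n{\left(Y \right)} = 9 + \left(\left(Y + 64\right) + 68\right) = 9 + \left(\left(64 + Y\right) + 68\right) = 9 + \left(132 + Y\right) = 141 + Y$)
$\frac{K{\left(-236 \right)}}{n{\left(- \frac{7}{-219} \right)}} = \frac{5}{4 \left(141 - \frac{7}{-219}\right)} = \frac{5}{4 \left(141 - - \frac{7}{219}\right)} = \frac{5}{4 \left(141 + \frac{7}{219}\right)} = \frac{5}{4 \cdot \frac{30886}{219}} = \frac{5}{4} \cdot \frac{219}{30886} = \frac{1095}{123544}$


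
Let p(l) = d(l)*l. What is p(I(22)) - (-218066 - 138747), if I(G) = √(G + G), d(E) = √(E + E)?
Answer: 356813 + 4*11^(¾) ≈ 3.5684e+5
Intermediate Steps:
d(E) = √2*√E (d(E) = √(2*E) = √2*√E)
I(G) = √2*√G (I(G) = √(2*G) = √2*√G)
p(l) = √2*l^(3/2) (p(l) = (√2*√l)*l = √2*l^(3/2))
p(I(22)) - (-218066 - 138747) = √2*(√2*√22)^(3/2) - (-218066 - 138747) = √2*(2*√11)^(3/2) - 1*(-356813) = √2*(2*√2*11^(¾)) + 356813 = 4*11^(¾) + 356813 = 356813 + 4*11^(¾)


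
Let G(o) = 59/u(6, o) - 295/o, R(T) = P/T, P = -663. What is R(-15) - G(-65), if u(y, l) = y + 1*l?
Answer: 2643/65 ≈ 40.662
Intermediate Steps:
u(y, l) = l + y (u(y, l) = y + l = l + y)
R(T) = -663/T
G(o) = -295/o + 59/(6 + o) (G(o) = 59/(o + 6) - 295/o = 59/(6 + o) - 295/o = -295/o + 59/(6 + o))
R(-15) - G(-65) = -663/(-15) - 118*(-15 - 2*(-65))/((-65)*(6 - 65)) = -663*(-1/15) - 118*(-1)*(-15 + 130)/(65*(-59)) = 221/5 - 118*(-1)*(-1)*115/(65*59) = 221/5 - 1*46/13 = 221/5 - 46/13 = 2643/65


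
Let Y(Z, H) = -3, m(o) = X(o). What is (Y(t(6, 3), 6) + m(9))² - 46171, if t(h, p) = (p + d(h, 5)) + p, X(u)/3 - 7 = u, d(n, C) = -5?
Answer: -44146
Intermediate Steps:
X(u) = 21 + 3*u
m(o) = 21 + 3*o
t(h, p) = -5 + 2*p (t(h, p) = (p - 5) + p = (-5 + p) + p = -5 + 2*p)
(Y(t(6, 3), 6) + m(9))² - 46171 = (-3 + (21 + 3*9))² - 46171 = (-3 + (21 + 27))² - 46171 = (-3 + 48)² - 46171 = 45² - 46171 = 2025 - 46171 = -44146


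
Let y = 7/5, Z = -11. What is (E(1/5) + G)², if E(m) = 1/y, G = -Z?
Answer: 6724/49 ≈ 137.22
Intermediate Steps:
y = 7/5 (y = 7*(⅕) = 7/5 ≈ 1.4000)
G = 11 (G = -1*(-11) = 11)
E(m) = 5/7 (E(m) = 1/(7/5) = 5/7)
(E(1/5) + G)² = (5/7 + 11)² = (82/7)² = 6724/49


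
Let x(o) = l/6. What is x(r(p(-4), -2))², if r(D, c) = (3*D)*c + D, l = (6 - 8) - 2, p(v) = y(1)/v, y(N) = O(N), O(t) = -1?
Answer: 4/9 ≈ 0.44444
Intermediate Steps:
y(N) = -1
p(v) = -1/v
l = -4 (l = -2 - 2 = -4)
r(D, c) = D + 3*D*c (r(D, c) = 3*D*c + D = D + 3*D*c)
x(o) = -⅔ (x(o) = -4/6 = -4*⅙ = -⅔)
x(r(p(-4), -2))² = (-⅔)² = 4/9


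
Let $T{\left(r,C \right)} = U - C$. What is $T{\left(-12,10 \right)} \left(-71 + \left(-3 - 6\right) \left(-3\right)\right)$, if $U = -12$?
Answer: $968$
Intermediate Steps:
$T{\left(r,C \right)} = -12 - C$
$T{\left(-12,10 \right)} \left(-71 + \left(-3 - 6\right) \left(-3\right)\right) = \left(-12 - 10\right) \left(-71 + \left(-3 - 6\right) \left(-3\right)\right) = \left(-12 - 10\right) \left(-71 - -27\right) = - 22 \left(-71 + 27\right) = \left(-22\right) \left(-44\right) = 968$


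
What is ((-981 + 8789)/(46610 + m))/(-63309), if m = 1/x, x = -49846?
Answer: -389197568/147087196233231 ≈ -2.6460e-6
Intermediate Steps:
m = -1/49846 (m = 1/(-49846) = -1/49846 ≈ -2.0062e-5)
((-981 + 8789)/(46610 + m))/(-63309) = ((-981 + 8789)/(46610 - 1/49846))/(-63309) = (7808/(2323322059/49846))*(-1/63309) = (7808*(49846/2323322059))*(-1/63309) = (389197568/2323322059)*(-1/63309) = -389197568/147087196233231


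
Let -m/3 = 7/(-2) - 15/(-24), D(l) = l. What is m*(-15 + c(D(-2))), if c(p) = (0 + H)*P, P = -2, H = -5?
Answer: -345/8 ≈ -43.125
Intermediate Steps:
c(p) = 10 (c(p) = (0 - 5)*(-2) = -5*(-2) = 10)
m = 69/8 (m = -3*(7/(-2) - 15/(-24)) = -3*(7*(-1/2) - 15*(-1/24)) = -3*(-7/2 + 5/8) = -3*(-23/8) = 69/8 ≈ 8.6250)
m*(-15 + c(D(-2))) = 69*(-15 + 10)/8 = (69/8)*(-5) = -345/8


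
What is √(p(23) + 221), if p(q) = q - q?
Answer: √221 ≈ 14.866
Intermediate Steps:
p(q) = 0
√(p(23) + 221) = √(0 + 221) = √221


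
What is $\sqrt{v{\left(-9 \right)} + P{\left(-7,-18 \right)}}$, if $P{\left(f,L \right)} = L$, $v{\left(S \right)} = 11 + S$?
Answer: $4 i \approx 4.0 i$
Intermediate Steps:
$\sqrt{v{\left(-9 \right)} + P{\left(-7,-18 \right)}} = \sqrt{\left(11 - 9\right) - 18} = \sqrt{2 - 18} = \sqrt{-16} = 4 i$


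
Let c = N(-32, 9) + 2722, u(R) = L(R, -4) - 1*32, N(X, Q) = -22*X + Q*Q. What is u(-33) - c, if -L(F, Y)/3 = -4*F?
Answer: -3935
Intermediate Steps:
L(F, Y) = 12*F (L(F, Y) = -(-12)*F = 12*F)
N(X, Q) = Q² - 22*X (N(X, Q) = -22*X + Q² = Q² - 22*X)
u(R) = -32 + 12*R (u(R) = 12*R - 1*32 = 12*R - 32 = -32 + 12*R)
c = 3507 (c = (9² - 22*(-32)) + 2722 = (81 + 704) + 2722 = 785 + 2722 = 3507)
u(-33) - c = (-32 + 12*(-33)) - 1*3507 = (-32 - 396) - 3507 = -428 - 3507 = -3935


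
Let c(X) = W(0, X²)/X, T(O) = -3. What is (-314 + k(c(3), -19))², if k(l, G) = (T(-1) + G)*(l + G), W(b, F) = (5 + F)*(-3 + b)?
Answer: 169744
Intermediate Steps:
W(b, F) = (-3 + b)*(5 + F)
c(X) = (-15 - 3*X²)/X (c(X) = (-15 - 3*X² + 5*0 + X²*0)/X = (-15 - 3*X² + 0 + 0)/X = (-15 - 3*X²)/X)
k(l, G) = (-3 + G)*(G + l) (k(l, G) = (-3 + G)*(l + G) = (-3 + G)*(G + l))
(-314 + k(c(3), -19))² = (-314 + ((-19)² - 3*(-19) - 3*(-15/3 - 3*3) - 19*(-15/3 - 3*3)))² = (-314 + (361 + 57 - 3*(-15*⅓ - 9) - 19*(-15*⅓ - 9)))² = (-314 + (361 + 57 - 3*(-5 - 9) - 19*(-5 - 9)))² = (-314 + (361 + 57 - 3*(-14) - 19*(-14)))² = (-314 + (361 + 57 + 42 + 266))² = (-314 + 726)² = 412² = 169744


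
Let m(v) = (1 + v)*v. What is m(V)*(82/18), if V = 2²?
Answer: 820/9 ≈ 91.111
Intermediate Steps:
V = 4
m(v) = v*(1 + v)
m(V)*(82/18) = (4*(1 + 4))*(82/18) = (4*5)*(82*(1/18)) = 20*(41/9) = 820/9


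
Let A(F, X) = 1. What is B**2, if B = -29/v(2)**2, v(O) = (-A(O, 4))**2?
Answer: 841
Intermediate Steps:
v(O) = 1 (v(O) = (-1*1)**2 = (-1)**2 = 1)
B = -29 (B = -29/(1**2) = -29/1 = -29*1 = -29)
B**2 = (-29)**2 = 841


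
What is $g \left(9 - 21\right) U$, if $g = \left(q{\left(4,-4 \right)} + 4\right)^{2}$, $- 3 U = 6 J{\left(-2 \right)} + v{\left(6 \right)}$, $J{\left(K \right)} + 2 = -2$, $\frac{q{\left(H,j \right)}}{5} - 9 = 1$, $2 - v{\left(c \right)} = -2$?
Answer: $-233280$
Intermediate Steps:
$v{\left(c \right)} = 4$ ($v{\left(c \right)} = 2 - -2 = 2 + 2 = 4$)
$q{\left(H,j \right)} = 50$ ($q{\left(H,j \right)} = 45 + 5 \cdot 1 = 45 + 5 = 50$)
$J{\left(K \right)} = -4$ ($J{\left(K \right)} = -2 - 2 = -4$)
$U = \frac{20}{3}$ ($U = - \frac{6 \left(-4\right) + 4}{3} = - \frac{-24 + 4}{3} = \left(- \frac{1}{3}\right) \left(-20\right) = \frac{20}{3} \approx 6.6667$)
$g = 2916$ ($g = \left(50 + 4\right)^{2} = 54^{2} = 2916$)
$g \left(9 - 21\right) U = 2916 \left(9 - 21\right) \frac{20}{3} = 2916 \left(-12\right) \frac{20}{3} = \left(-34992\right) \frac{20}{3} = -233280$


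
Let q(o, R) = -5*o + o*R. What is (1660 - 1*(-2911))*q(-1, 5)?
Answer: 0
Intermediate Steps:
q(o, R) = -5*o + R*o
(1660 - 1*(-2911))*q(-1, 5) = (1660 - 1*(-2911))*(-(-5 + 5)) = (1660 + 2911)*(-1*0) = 4571*0 = 0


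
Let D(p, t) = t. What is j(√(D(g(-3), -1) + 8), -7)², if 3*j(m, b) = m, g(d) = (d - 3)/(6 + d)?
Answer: 7/9 ≈ 0.77778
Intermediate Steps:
g(d) = (-3 + d)/(6 + d)
j(m, b) = m/3
j(√(D(g(-3), -1) + 8), -7)² = (√(-1 + 8)/3)² = (√7/3)² = 7/9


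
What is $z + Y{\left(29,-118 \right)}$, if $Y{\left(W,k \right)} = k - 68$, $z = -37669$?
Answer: $-37855$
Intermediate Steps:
$Y{\left(W,k \right)} = -68 + k$ ($Y{\left(W,k \right)} = k - 68 = -68 + k$)
$z + Y{\left(29,-118 \right)} = -37669 - 186 = -37855$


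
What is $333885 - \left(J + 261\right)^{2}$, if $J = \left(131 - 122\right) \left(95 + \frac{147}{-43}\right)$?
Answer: $- \frac{1560268860}{1849} \approx -8.4385 \cdot 10^{5}$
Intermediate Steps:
$J = \frac{35442}{43}$ ($J = 9 \left(95 + 147 \left(- \frac{1}{43}\right)\right) = 9 \left(95 - \frac{147}{43}\right) = 9 \cdot \frac{3938}{43} = \frac{35442}{43} \approx 824.23$)
$333885 - \left(J + 261\right)^{2} = 333885 - \left(\frac{35442}{43} + 261\right)^{2} = 333885 - \left(\frac{46665}{43}\right)^{2} = 333885 - \frac{2177622225}{1849} = - \frac{1560268860}{1849}$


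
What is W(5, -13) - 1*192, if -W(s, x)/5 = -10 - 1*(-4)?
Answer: -162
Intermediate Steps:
W(s, x) = 30 (W(s, x) = -5*(-10 - 1*(-4)) = -5*(-10 + 4) = -5*(-6) = 30)
W(5, -13) - 1*192 = 30 - 1*192 = 30 - 192 = -162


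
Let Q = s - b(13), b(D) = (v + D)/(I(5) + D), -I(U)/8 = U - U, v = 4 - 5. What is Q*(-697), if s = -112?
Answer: 1023196/13 ≈ 78707.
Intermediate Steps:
v = -1
I(U) = 0 (I(U) = -8*(U - U) = -8*0 = 0)
b(D) = (-1 + D)/D (b(D) = (-1 + D)/(0 + D) = (-1 + D)/D)
Q = -1468/13 (Q = -112 - (-1 + 13)/13 = -112 - 12/13 = -1468/13 ≈ -112.92)
Q*(-697) = -1468/13*(-697) = 1023196/13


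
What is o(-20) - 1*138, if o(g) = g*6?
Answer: -258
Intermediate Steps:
o(g) = 6*g
o(-20) - 1*138 = 6*(-20) - 1*138 = -120 - 138 = -258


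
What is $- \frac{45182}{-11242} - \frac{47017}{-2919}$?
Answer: $\frac{47175098}{2343957} \approx 20.126$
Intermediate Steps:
$- \frac{45182}{-11242} - \frac{47017}{-2919} = \left(-45182\right) \left(- \frac{1}{11242}\right) - - \frac{47017}{2919} = \frac{22591}{5621} + \frac{47017}{2919} = \frac{47175098}{2343957}$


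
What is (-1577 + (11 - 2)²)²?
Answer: 2238016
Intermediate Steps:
(-1577 + (11 - 2)²)² = (-1577 + 9²)² = (-1577 + 81)² = (-1496)² = 2238016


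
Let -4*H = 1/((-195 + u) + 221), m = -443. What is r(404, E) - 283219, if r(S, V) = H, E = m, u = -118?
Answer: -104224591/368 ≈ -2.8322e+5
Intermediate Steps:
E = -443
H = 1/368 (H = -1/(4*((-195 - 118) + 221)) = -1/(4*(-313 + 221)) = -¼/(-92) = -¼*(-1/92) = 1/368 ≈ 0.0027174)
r(S, V) = 1/368
r(404, E) - 283219 = 1/368 - 283219 = -104224591/368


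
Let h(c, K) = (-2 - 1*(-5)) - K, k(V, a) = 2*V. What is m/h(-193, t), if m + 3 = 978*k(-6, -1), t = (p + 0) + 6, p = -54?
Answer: -3913/17 ≈ -230.18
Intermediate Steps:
t = -48 (t = (-54 + 0) + 6 = -54 + 6 = -48)
m = -11739 (m = -3 + 978*(2*(-6)) = -3 + 978*(-12) = -3 - 11736 = -11739)
h(c, K) = 3 - K (h(c, K) = (-2 + 5) - K = 3 - K)
m/h(-193, t) = -11739/(3 - 1*(-48)) = -11739/(3 + 48) = -11739/51 = -11739*1/51 = -3913/17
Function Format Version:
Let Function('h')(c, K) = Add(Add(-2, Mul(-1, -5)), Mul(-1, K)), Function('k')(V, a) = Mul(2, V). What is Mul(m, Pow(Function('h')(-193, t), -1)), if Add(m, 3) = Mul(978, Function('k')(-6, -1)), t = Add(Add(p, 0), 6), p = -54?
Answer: Rational(-3913, 17) ≈ -230.18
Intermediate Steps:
t = -48 (t = Add(Add(-54, 0), 6) = Add(-54, 6) = -48)
m = -11739 (m = Add(-3, Mul(978, Mul(2, -6))) = Add(-3, Mul(978, -12)) = Add(-3, -11736) = -11739)
Function('h')(c, K) = Add(3, Mul(-1, K)) (Function('h')(c, K) = Add(Add(-2, 5), Mul(-1, K)) = Add(3, Mul(-1, K)))
Mul(m, Pow(Function('h')(-193, t), -1)) = Mul(-11739, Pow(Add(3, Mul(-1, -48)), -1)) = Mul(-11739, Pow(Add(3, 48), -1)) = Mul(-11739, Pow(51, -1)) = Mul(-11739, Rational(1, 51)) = Rational(-3913, 17)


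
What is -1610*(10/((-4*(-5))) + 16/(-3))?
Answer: 23345/3 ≈ 7781.7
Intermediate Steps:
-1610*(10/((-4*(-5))) + 16/(-3)) = -1610*(10/20 + 16*(-⅓)) = -1610*(10*(1/20) - 16/3) = -1610*(½ - 16/3) = -1610*(-29/6) = 23345/3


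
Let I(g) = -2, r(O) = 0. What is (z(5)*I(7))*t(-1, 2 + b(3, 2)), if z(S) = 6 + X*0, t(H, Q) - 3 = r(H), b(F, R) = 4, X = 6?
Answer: -36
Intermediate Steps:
t(H, Q) = 3 (t(H, Q) = 3 + 0 = 3)
z(S) = 6 (z(S) = 6 + 6*0 = 6 + 0 = 6)
(z(5)*I(7))*t(-1, 2 + b(3, 2)) = (6*(-2))*3 = -12*3 = -36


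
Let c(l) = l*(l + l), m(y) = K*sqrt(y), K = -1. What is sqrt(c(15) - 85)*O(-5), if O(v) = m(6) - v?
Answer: sqrt(365)*(5 - sqrt(6)) ≈ 48.727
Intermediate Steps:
m(y) = -sqrt(y)
c(l) = 2*l**2 (c(l) = l*(2*l) = 2*l**2)
O(v) = -v - sqrt(6) (O(v) = -sqrt(6) - v = -v - sqrt(6))
sqrt(c(15) - 85)*O(-5) = sqrt(2*15**2 - 85)*(-1*(-5) - sqrt(6)) = sqrt(2*225 - 85)*(5 - sqrt(6)) = sqrt(450 - 85)*(5 - sqrt(6)) = sqrt(365)*(5 - sqrt(6))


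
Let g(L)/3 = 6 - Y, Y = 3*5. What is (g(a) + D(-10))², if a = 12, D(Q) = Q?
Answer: 1369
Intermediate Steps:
Y = 15
g(L) = -27 (g(L) = 3*(6 - 1*15) = 3*(6 - 15) = 3*(-9) = -27)
(g(a) + D(-10))² = (-27 - 10)² = (-37)² = 1369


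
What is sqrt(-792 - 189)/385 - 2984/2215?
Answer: -2984/2215 + 3*I*sqrt(109)/385 ≈ -1.3472 + 0.081353*I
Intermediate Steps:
sqrt(-792 - 189)/385 - 2984/2215 = sqrt(-981)*(1/385) - 2984*1/2215 = (3*I*sqrt(109))*(1/385) - 2984/2215 = 3*I*sqrt(109)/385 - 2984/2215 = -2984/2215 + 3*I*sqrt(109)/385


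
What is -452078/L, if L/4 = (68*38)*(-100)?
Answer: 226039/516800 ≈ 0.43738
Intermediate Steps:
L = -1033600 (L = 4*((68*38)*(-100)) = 4*(2584*(-100)) = 4*(-258400) = -1033600)
-452078/L = -452078/(-1033600) = -452078*(-1/1033600) = 226039/516800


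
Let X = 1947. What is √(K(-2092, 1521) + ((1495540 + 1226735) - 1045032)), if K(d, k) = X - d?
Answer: √1681282 ≈ 1296.6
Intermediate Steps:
K(d, k) = 1947 - d
√(K(-2092, 1521) + ((1495540 + 1226735) - 1045032)) = √((1947 - 1*(-2092)) + ((1495540 + 1226735) - 1045032)) = √((1947 + 2092) + (2722275 - 1045032)) = √(4039 + 1677243) = √1681282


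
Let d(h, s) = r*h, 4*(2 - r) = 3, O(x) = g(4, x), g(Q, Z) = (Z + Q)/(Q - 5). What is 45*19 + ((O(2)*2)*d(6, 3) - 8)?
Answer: 757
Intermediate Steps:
g(Q, Z) = (Q + Z)/(-5 + Q)
O(x) = -4 - x (O(x) = (4 + x)/(-5 + 4) = (4 + x)/(-1) = -(4 + x) = -4 - x)
r = 5/4 (r = 2 - 1/4*3 = 2 - 3/4 = 5/4 ≈ 1.2500)
d(h, s) = 5*h/4
45*19 + ((O(2)*2)*d(6, 3) - 8) = 45*19 + (((-4 - 1*2)*2)*((5/4)*6) - 8) = 855 + (((-4 - 2)*2)*(15/2) - 8) = 855 + (-6*2*(15/2) - 8) = 855 + (-12*15/2 - 8) = 855 + (-90 - 8) = 855 - 98 = 757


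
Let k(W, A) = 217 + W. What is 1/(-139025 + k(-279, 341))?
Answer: -1/139087 ≈ -7.1897e-6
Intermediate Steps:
1/(-139025 + k(-279, 341)) = 1/(-139025 + (217 - 279)) = 1/(-139025 - 62) = 1/(-139087) = -1/139087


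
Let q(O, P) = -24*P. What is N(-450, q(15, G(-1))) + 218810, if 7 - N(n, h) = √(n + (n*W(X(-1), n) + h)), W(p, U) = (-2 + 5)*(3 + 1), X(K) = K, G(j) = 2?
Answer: 218817 - I*√5898 ≈ 2.1882e+5 - 76.798*I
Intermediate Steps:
W(p, U) = 12 (W(p, U) = 3*4 = 12)
N(n, h) = 7 - √(h + 13*n) (N(n, h) = 7 - √(n + (n*12 + h)) = 7 - √(n + (12*n + h)) = 7 - √(n + (h + 12*n)) = 7 - √(h + 13*n))
N(-450, q(15, G(-1))) + 218810 = (7 - √(-24*2 + 13*(-450))) + 218810 = (7 - √(-48 - 5850)) + 218810 = (7 - √(-5898)) + 218810 = (7 - I*√5898) + 218810 = 218817 - I*√5898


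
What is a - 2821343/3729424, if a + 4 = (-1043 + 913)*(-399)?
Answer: 193427483841/3729424 ≈ 51865.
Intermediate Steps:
a = 51866 (a = -4 + (-1043 + 913)*(-399) = -4 - 130*(-399) = -4 + 51870 = 51866)
a - 2821343/3729424 = 51866 - 2821343/3729424 = 193427483841/3729424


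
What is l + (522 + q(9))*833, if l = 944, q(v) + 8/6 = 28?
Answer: 1373950/3 ≈ 4.5798e+5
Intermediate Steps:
q(v) = 80/3 (q(v) = -4/3 + 28 = 80/3)
l + (522 + q(9))*833 = 944 + (522 + 80/3)*833 = 944 + (1646/3)*833 = 944 + 1371118/3 = 1373950/3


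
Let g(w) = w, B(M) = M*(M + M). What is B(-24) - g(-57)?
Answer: 1209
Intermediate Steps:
B(M) = 2*M² (B(M) = M*(2*M) = 2*M²)
B(-24) - g(-57) = 2*(-24)² - 1*(-57) = 2*576 + 57 = 1152 + 57 = 1209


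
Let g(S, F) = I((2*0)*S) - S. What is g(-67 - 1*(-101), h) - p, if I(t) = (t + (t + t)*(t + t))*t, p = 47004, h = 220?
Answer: -47038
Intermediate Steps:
I(t) = t*(t + 4*t²) (I(t) = (t + (2*t)*(2*t))*t = (t + 4*t²)*t = t*(t + 4*t²))
g(S, F) = -S (g(S, F) = ((2*0)*S)²*(1 + 4*((2*0)*S)) - S = (0*S)²*(1 + 4*(0*S)) - S = 0²*(1 + 4*0) - S = 0*(1 + 0) - S = 0*1 - S = 0 - S = -S)
g(-67 - 1*(-101), h) - p = -(-67 - 1*(-101)) - 1*47004 = -(-67 + 101) - 47004 = -1*34 - 47004 = -34 - 47004 = -47038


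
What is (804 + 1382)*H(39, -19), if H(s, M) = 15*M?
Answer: -623010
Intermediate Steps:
(804 + 1382)*H(39, -19) = (804 + 1382)*(15*(-19)) = 2186*(-285) = -623010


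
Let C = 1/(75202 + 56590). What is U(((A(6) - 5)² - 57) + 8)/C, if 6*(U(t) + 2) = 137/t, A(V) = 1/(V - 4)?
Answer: -127047488/345 ≈ -3.6825e+5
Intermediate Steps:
A(V) = 1/(-4 + V)
C = 1/131792 ≈ 7.5877e-6
U(t) = -2 + 137/(6*t) (U(t) = -2 + (137/t)/6 = -2 + 137/(6*t))
U(((A(6) - 5)² - 57) + 8)/C = (-2 + 137/(6*(((1/(-4 + 6) - 5)² - 57) + 8)))/(1/131792) = (-2 + 137/(6*(((1/2 - 5)² - 57) + 8)))*131792 = (-2 + 137/(6*(((½ - 5)² - 57) + 8)))*131792 = (-2 + 137/(6*(((-9/2)² - 57) + 8)))*131792 = (-2 + 137/(6*((81/4 - 57) + 8)))*131792 = (-2 + 137/(6*(-147/4 + 8)))*131792 = (-2 + 137/(6*(-115/4)))*131792 = (-2 + (137/6)*(-4/115))*131792 = (-2 - 274/345)*131792 = -964/345*131792 = -127047488/345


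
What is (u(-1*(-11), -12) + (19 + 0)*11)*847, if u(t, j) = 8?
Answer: 183799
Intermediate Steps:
(u(-1*(-11), -12) + (19 + 0)*11)*847 = (8 + (19 + 0)*11)*847 = (8 + 19*11)*847 = (8 + 209)*847 = 217*847 = 183799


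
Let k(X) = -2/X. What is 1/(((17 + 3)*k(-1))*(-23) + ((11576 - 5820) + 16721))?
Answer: 1/21557 ≈ 4.6389e-5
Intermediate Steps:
1/(((17 + 3)*k(-1))*(-23) + ((11576 - 5820) + 16721)) = 1/(((17 + 3)*(-2/(-1)))*(-23) + ((11576 - 5820) + 16721)) = 1/((20*(-2*(-1)))*(-23) + (5756 + 16721)) = 1/((20*2)*(-23) + 22477) = 1/(40*(-23) + 22477) = 1/(-920 + 22477) = 1/21557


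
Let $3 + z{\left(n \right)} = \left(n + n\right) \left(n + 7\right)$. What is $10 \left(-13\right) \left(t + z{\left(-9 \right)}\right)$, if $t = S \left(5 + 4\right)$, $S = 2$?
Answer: $-6630$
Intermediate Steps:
$t = 18$ ($t = 2 \left(5 + 4\right) = 2 \cdot 9 = 18$)
$z{\left(n \right)} = -3 + 2 n \left(7 + n\right)$ ($z{\left(n \right)} = -3 + \left(n + n\right) \left(n + 7\right) = -3 + 2 n \left(7 + n\right)$)
$10 \left(-13\right) \left(t + z{\left(-9 \right)}\right) = 10 \left(-13\right) \left(18 + \left(-3 + 2 \left(-9\right)^{2} + 14 \left(-9\right)\right)\right) = - 130 \left(18 - -33\right) = - 130 \left(18 + 33\right) = \left(-130\right) 51 = -6630$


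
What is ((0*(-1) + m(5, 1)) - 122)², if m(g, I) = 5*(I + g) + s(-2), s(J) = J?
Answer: 8836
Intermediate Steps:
m(g, I) = -2 + 5*I + 5*g (m(g, I) = 5*(I + g) - 2 = (5*I + 5*g) - 2 = -2 + 5*I + 5*g)
((0*(-1) + m(5, 1)) - 122)² = ((0*(-1) + (-2 + 5*1 + 5*5)) - 122)² = ((0 + (-2 + 5 + 25)) - 122)² = ((0 + 28) - 122)² = (28 - 122)² = (-94)² = 8836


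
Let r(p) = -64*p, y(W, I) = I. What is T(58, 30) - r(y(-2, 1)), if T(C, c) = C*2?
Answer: 180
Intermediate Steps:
T(C, c) = 2*C
T(58, 30) - r(y(-2, 1)) = 2*58 - (-64) = 116 - 1*(-64) = 116 + 64 = 180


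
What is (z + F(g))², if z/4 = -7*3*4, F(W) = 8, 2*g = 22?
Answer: 107584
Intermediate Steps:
g = 11 (g = (½)*22 = 11)
z = -336 (z = 4*(-7*3*4) = 4*(-21*4) = 4*(-84) = -336)
(z + F(g))² = (-336 + 8)² = (-328)² = 107584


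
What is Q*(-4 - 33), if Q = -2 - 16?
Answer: 666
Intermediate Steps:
Q = -18
Q*(-4 - 33) = -18*(-4 - 33) = -18*(-37) = 666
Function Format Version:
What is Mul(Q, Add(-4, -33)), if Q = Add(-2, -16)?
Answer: 666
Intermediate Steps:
Q = -18
Mul(Q, Add(-4, -33)) = Mul(-18, Add(-4, -33)) = Mul(-18, -37) = 666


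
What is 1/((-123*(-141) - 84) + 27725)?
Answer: 1/44984 ≈ 2.2230e-5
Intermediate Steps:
1/((-123*(-141) - 84) + 27725) = 1/((17343 - 84) + 27725) = 1/(17259 + 27725) = 1/44984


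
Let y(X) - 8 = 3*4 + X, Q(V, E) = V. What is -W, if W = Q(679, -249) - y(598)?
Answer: -61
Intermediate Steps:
y(X) = 20 + X (y(X) = 8 + (3*4 + X) = 8 + (12 + X) = 20 + X)
W = 61 (W = 679 - (20 + 598) = 679 - 1*618 = 679 - 618 = 61)
-W = -1*61 = -61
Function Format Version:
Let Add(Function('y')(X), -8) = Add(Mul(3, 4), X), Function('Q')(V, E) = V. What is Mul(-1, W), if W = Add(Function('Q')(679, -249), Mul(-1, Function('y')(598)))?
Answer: -61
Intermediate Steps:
Function('y')(X) = Add(20, X) (Function('y')(X) = Add(8, Add(Mul(3, 4), X)) = Add(8, Add(12, X)) = Add(20, X))
W = 61 (W = Add(679, Mul(-1, Add(20, 598))) = Add(679, Mul(-1, 618)) = Add(679, -618) = 61)
Mul(-1, W) = Mul(-1, 61) = -61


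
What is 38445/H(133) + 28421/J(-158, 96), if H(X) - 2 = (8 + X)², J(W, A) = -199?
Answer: -557444188/3956717 ≈ -140.89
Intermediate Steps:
H(X) = 2 + (8 + X)²
38445/H(133) + 28421/J(-158, 96) = 38445/(2 + (8 + 133)²) + 28421/(-199) = 38445/(2 + 141²) + 28421*(-1/199) = 38445/(2 + 19881) - 28421/199 = 38445/19883 - 28421/199 = -557444188/3956717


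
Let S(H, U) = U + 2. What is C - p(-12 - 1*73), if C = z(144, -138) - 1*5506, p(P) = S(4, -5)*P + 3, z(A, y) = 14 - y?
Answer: -5612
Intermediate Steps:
S(H, U) = 2 + U
p(P) = 3 - 3*P (p(P) = (2 - 5)*P + 3 = -3*P + 3 = 3 - 3*P)
C = -5354 (C = (14 - 1*(-138)) - 1*5506 = (14 + 138) - 5506 = 152 - 5506 = -5354)
C - p(-12 - 1*73) = -5354 - (3 - 3*(-12 - 1*73)) = -5354 - (3 - 3*(-12 - 73)) = -5354 - (3 - 3*(-85)) = -5354 - (3 + 255) = -5354 - 1*258 = -5354 - 258 = -5612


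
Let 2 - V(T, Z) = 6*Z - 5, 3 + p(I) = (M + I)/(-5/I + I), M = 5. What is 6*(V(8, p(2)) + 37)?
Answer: 876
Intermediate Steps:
p(I) = -3 + (5 + I)/(I - 5/I) (p(I) = -3 + (5 + I)/(-5/I + I) = -3 + (5 + I)/(I - 5/I))
V(T, Z) = 7 - 6*Z (V(T, Z) = 2 - (6*Z - 5) = 2 - (-5 + 6*Z) = 2 + (5 - 6*Z) = 7 - 6*Z)
6*(V(8, p(2)) + 37) = 6*((7 - 6*(15 - 2*2**2 + 5*2)/(-5 + 2**2)) + 37) = 6*((7 - 6*(15 - 2*4 + 10)/(-5 + 4)) + 37) = 6*((7 - 6*(15 - 8 + 10)/(-1)) + 37) = 6*((7 - (-6)*17) + 37) = 6*((7 - 6*(-17)) + 37) = 6*((7 + 102) + 37) = 6*(109 + 37) = 6*146 = 876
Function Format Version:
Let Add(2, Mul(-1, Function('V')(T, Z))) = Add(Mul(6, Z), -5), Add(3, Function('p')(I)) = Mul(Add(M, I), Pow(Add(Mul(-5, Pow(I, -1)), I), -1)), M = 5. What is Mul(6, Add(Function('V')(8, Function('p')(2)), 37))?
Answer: 876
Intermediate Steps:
Function('p')(I) = Add(-3, Mul(Pow(Add(I, Mul(-5, Pow(I, -1))), -1), Add(5, I))) (Function('p')(I) = Add(-3, Mul(Add(5, I), Pow(Add(Mul(-5, Pow(I, -1)), I), -1))) = Add(-3, Mul(Add(5, I), Pow(Add(I, Mul(-5, Pow(I, -1))), -1))) = Add(-3, Mul(Pow(Add(I, Mul(-5, Pow(I, -1))), -1), Add(5, I))))
Function('V')(T, Z) = Add(7, Mul(-6, Z)) (Function('V')(T, Z) = Add(2, Mul(-1, Add(Mul(6, Z), -5))) = Add(2, Mul(-1, Add(-5, Mul(6, Z)))) = Add(2, Add(5, Mul(-6, Z))) = Add(7, Mul(-6, Z)))
Mul(6, Add(Function('V')(8, Function('p')(2)), 37)) = Mul(6, Add(Add(7, Mul(-6, Mul(Pow(Add(-5, Pow(2, 2)), -1), Add(15, Mul(-2, Pow(2, 2)), Mul(5, 2))))), 37)) = Mul(6, Add(Add(7, Mul(-6, Mul(Pow(Add(-5, 4), -1), Add(15, Mul(-2, 4), 10)))), 37)) = Mul(6, Add(Add(7, Mul(-6, Mul(Pow(-1, -1), Add(15, -8, 10)))), 37)) = Mul(6, Add(Add(7, Mul(-6, Mul(-1, 17))), 37)) = Mul(6, Add(Add(7, Mul(-6, -17)), 37)) = Mul(6, Add(Add(7, 102), 37)) = Mul(6, Add(109, 37)) = Mul(6, 146) = 876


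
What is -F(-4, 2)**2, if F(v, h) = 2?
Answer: -4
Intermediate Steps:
-F(-4, 2)**2 = -1*2**2 = -1*4 = -4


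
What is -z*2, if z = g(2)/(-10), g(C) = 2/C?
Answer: ⅕ ≈ 0.20000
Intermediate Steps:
z = -⅒ (z = (2/2)/(-10) = (2*(½))*(-⅒) = 1*(-⅒) = -⅒ ≈ -0.10000)
-z*2 = -1*(-⅒)*2 = (⅒)*2 = ⅕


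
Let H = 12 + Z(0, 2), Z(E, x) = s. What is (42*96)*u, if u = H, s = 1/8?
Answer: 48888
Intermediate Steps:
s = ⅛ ≈ 0.12500
Z(E, x) = ⅛
H = 97/8 (H = 12 + ⅛ = 97/8 ≈ 12.125)
u = 97/8 ≈ 12.125
(42*96)*u = (42*96)*(97/8) = 4032*(97/8) = 48888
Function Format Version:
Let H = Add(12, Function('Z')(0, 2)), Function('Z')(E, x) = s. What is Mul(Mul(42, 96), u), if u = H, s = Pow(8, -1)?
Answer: 48888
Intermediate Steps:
s = Rational(1, 8) ≈ 0.12500
Function('Z')(E, x) = Rational(1, 8)
H = Rational(97, 8) (H = Add(12, Rational(1, 8)) = Rational(97, 8) ≈ 12.125)
u = Rational(97, 8) ≈ 12.125
Mul(Mul(42, 96), u) = Mul(Mul(42, 96), Rational(97, 8)) = Mul(4032, Rational(97, 8)) = 48888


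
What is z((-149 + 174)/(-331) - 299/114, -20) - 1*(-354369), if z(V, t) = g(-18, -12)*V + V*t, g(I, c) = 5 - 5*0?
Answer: 4457762377/12578 ≈ 3.5441e+5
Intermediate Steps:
g(I, c) = 5 (g(I, c) = 5 + 0 = 5)
z(V, t) = 5*V + V*t
z((-149 + 174)/(-331) - 299/114, -20) - 1*(-354369) = ((-149 + 174)/(-331) - 299/114)*(5 - 20) - 1*(-354369) = (25*(-1/331) - 299*1/114)*(-15) + 354369 = (-25/331 - 299/114)*(-15) + 354369 = -101819/37734*(-15) + 354369 = 509095/12578 + 354369 = 4457762377/12578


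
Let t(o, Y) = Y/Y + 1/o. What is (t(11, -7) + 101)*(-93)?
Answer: -104439/11 ≈ -9494.5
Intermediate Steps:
t(o, Y) = 1 + 1/o
(t(11, -7) + 101)*(-93) = ((1 + 11)/11 + 101)*(-93) = ((1/11)*12 + 101)*(-93) = (12/11 + 101)*(-93) = (1123/11)*(-93) = -104439/11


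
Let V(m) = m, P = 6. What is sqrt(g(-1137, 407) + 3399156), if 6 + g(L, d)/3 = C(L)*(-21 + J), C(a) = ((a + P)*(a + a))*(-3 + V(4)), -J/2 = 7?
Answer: 18*I*sqrt(822993) ≈ 16329.0*I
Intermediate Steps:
J = -14 (J = -2*7 = -14)
C(a) = 2*a*(6 + a) (C(a) = ((a + 6)*(a + a))*(-3 + 4) = ((6 + a)*(2*a))*1 = (2*a*(6 + a))*1 = 2*a*(6 + a))
g(L, d) = -18 - 210*L*(6 + L) (g(L, d) = -18 + 3*((2*L*(6 + L))*(-21 - 14)) = -18 + 3*((2*L*(6 + L))*(-35)) = -18 + 3*(-70*L*(6 + L)) = -18 - 210*L*(6 + L))
sqrt(g(-1137, 407) + 3399156) = sqrt((-18 - 210*(-1137)*(6 - 1137)) + 3399156) = sqrt((-18 - 210*(-1137)*(-1131)) + 3399156) = sqrt((-18 - 270048870) + 3399156) = sqrt(-270048888 + 3399156) = sqrt(-266649732) = 18*I*sqrt(822993)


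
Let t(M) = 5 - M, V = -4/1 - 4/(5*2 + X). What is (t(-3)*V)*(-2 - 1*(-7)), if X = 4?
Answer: -1200/7 ≈ -171.43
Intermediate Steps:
V = -30/7 (V = -4/1 - 4/(5*2 + 4) = -4*1 - 4/(10 + 4) = -4 - 4/14 = -4 - 4*1/14 = -4 - 2/7 = -30/7 ≈ -4.2857)
(t(-3)*V)*(-2 - 1*(-7)) = ((5 - 1*(-3))*(-30/7))*(-2 - 1*(-7)) = ((5 + 3)*(-30/7))*(-2 + 7) = (8*(-30/7))*5 = -240/7*5 = -1200/7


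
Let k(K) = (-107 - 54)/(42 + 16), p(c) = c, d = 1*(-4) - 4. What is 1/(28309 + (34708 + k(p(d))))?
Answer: 58/3654825 ≈ 1.5869e-5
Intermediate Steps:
d = -8 (d = -4 - 4 = -8)
k(K) = -161/58
1/(28309 + (34708 + k(p(d)))) = 1/(28309 + (34708 - 161/58)) = 1/(28309 + 2012903/58) = 1/(3654825/58) = 58/3654825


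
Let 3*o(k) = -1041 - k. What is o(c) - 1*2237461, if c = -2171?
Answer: -6711253/3 ≈ -2.2371e+6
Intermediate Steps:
o(k) = -347 - k/3 (o(k) = (-1041 - k)/3 = -347 - k/3)
o(c) - 1*2237461 = (-347 - ⅓*(-2171)) - 1*2237461 = (-347 + 2171/3) - 2237461 = 1130/3 - 2237461 = -6711253/3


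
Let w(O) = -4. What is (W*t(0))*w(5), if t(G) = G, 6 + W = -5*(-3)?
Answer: 0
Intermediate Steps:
W = 9 (W = -6 - 5*(-3) = -6 + 15 = 9)
(W*t(0))*w(5) = (9*0)*(-4) = 0*(-4) = 0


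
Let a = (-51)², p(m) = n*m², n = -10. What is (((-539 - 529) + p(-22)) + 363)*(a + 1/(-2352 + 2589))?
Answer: -3418148710/237 ≈ -1.4423e+7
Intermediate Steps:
p(m) = -10*m²
a = 2601
(((-539 - 529) + p(-22)) + 363)*(a + 1/(-2352 + 2589)) = (((-539 - 529) - 10*(-22)²) + 363)*(2601 + 1/(-2352 + 2589)) = ((-1068 - 10*484) + 363)*(2601 + 1/237) = ((-1068 - 4840) + 363)*(2601 + 1/237) = (-5908 + 363)*(616438/237) = -5545*616438/237 = -3418148710/237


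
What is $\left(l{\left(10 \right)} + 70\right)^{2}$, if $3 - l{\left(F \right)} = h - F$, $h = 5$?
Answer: $6084$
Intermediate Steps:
$l{\left(F \right)} = -2 + F$ ($l{\left(F \right)} = 3 - \left(5 - F\right) = 3 + \left(-5 + F\right) = -2 + F$)
$\left(l{\left(10 \right)} + 70\right)^{2} = \left(\left(-2 + 10\right) + 70\right)^{2} = \left(8 + 70\right)^{2} = 78^{2} = 6084$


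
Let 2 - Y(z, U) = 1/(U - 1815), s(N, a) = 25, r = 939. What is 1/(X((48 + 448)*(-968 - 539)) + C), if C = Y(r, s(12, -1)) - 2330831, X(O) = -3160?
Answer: -1790/4177840309 ≈ -4.2845e-7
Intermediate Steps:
Y(z, U) = 2 - 1/(-1815 + U) (Y(z, U) = 2 - 1/(U - 1815) = 2 - 1/(-1815 + U))
C = -4172183909/1790 (C = (-3631 + 2*25)/(-1815 + 25) - 2330831 = (-3631 + 50)/(-1790) - 2330831 = -1/1790*(-3581) - 2330831 = 3581/1790 - 2330831 = -4172183909/1790 ≈ -2.3308e+6)
1/(X((48 + 448)*(-968 - 539)) + C) = 1/(-3160 - 4172183909/1790) = 1/(-4177840309/1790) = -1790/4177840309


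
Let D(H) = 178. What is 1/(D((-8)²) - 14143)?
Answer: -1/13965 ≈ -7.1608e-5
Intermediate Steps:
1/(D((-8)²) - 14143) = 1/(178 - 14143) = 1/(-13965) = -1/13965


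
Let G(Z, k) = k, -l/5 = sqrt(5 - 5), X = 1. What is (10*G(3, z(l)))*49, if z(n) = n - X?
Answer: -490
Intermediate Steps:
l = 0 (l = -5*sqrt(5 - 5) = -5*sqrt(0) = -5*0 = 0)
z(n) = -1 + n (z(n) = n - 1*1 = n - 1 = -1 + n)
(10*G(3, z(l)))*49 = (10*(-1 + 0))*49 = (10*(-1))*49 = -10*49 = -490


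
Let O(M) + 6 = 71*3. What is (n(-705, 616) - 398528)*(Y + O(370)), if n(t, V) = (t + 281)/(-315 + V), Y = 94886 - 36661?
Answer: -7009347992064/301 ≈ -2.3287e+10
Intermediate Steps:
O(M) = 207 (O(M) = -6 + 71*3 = -6 + 213 = 207)
Y = 58225
n(t, V) = (281 + t)/(-315 + V)
(n(-705, 616) - 398528)*(Y + O(370)) = ((281 - 705)/(-315 + 616) - 398528)*(58225 + 207) = (-424/301 - 398528)*58432 = -119957352/301*58432 = -7009347992064/301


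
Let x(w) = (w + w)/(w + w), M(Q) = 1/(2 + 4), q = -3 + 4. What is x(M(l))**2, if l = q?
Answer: 1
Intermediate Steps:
q = 1
l = 1
M(Q) = 1/6
x(w) = 1 (x(w) = (2*w)/((2*w)) = (2*w)*(1/(2*w)) = 1)
x(M(l))**2 = 1**2 = 1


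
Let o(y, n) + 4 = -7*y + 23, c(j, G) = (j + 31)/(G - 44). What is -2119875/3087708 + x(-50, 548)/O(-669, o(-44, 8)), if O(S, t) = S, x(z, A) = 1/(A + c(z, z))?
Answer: -24360455881559/35482127851404 ≈ -0.68656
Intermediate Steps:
c(j, G) = (31 + j)/(-44 + G)
x(z, A) = 1/(A + (31 + z)/(-44 + z))
o(y, n) = 19 - 7*y (o(y, n) = -4 + (-7*y + 23) = -4 + (23 - 7*y) = 19 - 7*y)
-2119875/3087708 + x(-50, 548)/O(-669, o(-44, 8)) = -2119875/3087708 + ((-44 - 50)/(31 - 50 + 548*(-44 - 50)))/(-669) = -2119875*1/3087708 + (-94/(31 - 50 + 548*(-94)))*(-1/669) = -706625/1029236 + (-94/(31 - 50 - 51512))*(-1/669) = -706625/1029236 + (-94/(-51531))*(-1/669) = -706625/1029236 - 1/51531*(-94)*(-1/669) = -706625/1029236 + (94/51531)*(-1/669) = -706625/1029236 - 94/34474239 = -24360455881559/35482127851404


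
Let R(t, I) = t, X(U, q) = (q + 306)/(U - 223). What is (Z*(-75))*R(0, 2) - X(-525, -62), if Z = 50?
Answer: 61/187 ≈ 0.32620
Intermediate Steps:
X(U, q) = (306 + q)/(-223 + U)
(Z*(-75))*R(0, 2) - X(-525, -62) = (50*(-75))*0 - (306 - 62)/(-223 - 525) = -3750*0 - 244/(-748) = 0 - (-1)*244/748 = 0 - 1*(-61/187) = 0 + 61/187 = 61/187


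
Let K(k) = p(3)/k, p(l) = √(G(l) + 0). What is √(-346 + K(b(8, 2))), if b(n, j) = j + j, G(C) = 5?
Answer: √(-1384 + √5)/2 ≈ 18.586*I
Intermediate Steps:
b(n, j) = 2*j
p(l) = √5 (p(l) = √(5 + 0) = √5)
K(k) = √5/k
√(-346 + K(b(8, 2))) = √(-346 + √5/((2*2))) = √(-346 + √5/4)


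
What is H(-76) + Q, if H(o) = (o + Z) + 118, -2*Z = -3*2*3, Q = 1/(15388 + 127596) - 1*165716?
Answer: -23687444359/142984 ≈ -1.6567e+5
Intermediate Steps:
Q = -23694736543/142984 (Q = 1/142984 - 165716 = -23694736543/142984 ≈ -1.6572e+5)
Z = 9 (Z = -(-3*2)*3/2 = -(-3)*3 = -½*(-18) = 9)
H(o) = 127 + o (H(o) = (o + 9) + 118 = (9 + o) + 118 = 127 + o)
H(-76) + Q = (127 - 76) - 23694736543/142984 = 51 - 23694736543/142984 = -23687444359/142984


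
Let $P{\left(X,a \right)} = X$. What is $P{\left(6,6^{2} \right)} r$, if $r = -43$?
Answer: $-258$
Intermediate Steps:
$P{\left(6,6^{2} \right)} r = 6 \left(-43\right) = -258$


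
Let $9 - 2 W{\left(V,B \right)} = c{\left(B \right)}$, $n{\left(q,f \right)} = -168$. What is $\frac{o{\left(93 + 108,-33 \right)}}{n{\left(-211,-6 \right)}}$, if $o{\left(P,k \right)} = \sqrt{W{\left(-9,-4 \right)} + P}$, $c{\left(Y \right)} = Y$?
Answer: $- \frac{\sqrt{830}}{336} \approx -0.085743$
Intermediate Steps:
$W{\left(V,B \right)} = \frac{9}{2} - \frac{B}{2}$
$o{\left(P,k \right)} = \sqrt{\frac{13}{2} + P}$ ($o{\left(P,k \right)} = \sqrt{\left(\frac{9}{2} - -2\right) + P} = \sqrt{\left(\frac{9}{2} + 2\right) + P} = \sqrt{\frac{13}{2} + P}$)
$\frac{o{\left(93 + 108,-33 \right)}}{n{\left(-211,-6 \right)}} = \frac{\frac{1}{2} \sqrt{26 + 4 \left(93 + 108\right)}}{-168} = \frac{\sqrt{26 + 4 \cdot 201}}{2} \left(- \frac{1}{168}\right) = \frac{\sqrt{26 + 804}}{2} \left(- \frac{1}{168}\right) = \frac{\sqrt{830}}{2} \left(- \frac{1}{168}\right) = - \frac{\sqrt{830}}{336}$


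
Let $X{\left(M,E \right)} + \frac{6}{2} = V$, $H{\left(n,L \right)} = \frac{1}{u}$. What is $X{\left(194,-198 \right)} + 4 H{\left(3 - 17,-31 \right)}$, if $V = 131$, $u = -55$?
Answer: $\frac{7036}{55} \approx 127.93$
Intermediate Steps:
$H{\left(n,L \right)} = - \frac{1}{55}$ ($H{\left(n,L \right)} = \frac{1}{-55} = - \frac{1}{55}$)
$X{\left(M,E \right)} = 128$ ($X{\left(M,E \right)} = -3 + 131 = 128$)
$X{\left(194,-198 \right)} + 4 H{\left(3 - 17,-31 \right)} = 128 + 4 \left(- \frac{1}{55}\right) = 128 - \frac{4}{55} = \frac{7036}{55}$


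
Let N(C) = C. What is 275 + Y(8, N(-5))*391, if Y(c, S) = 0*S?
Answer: 275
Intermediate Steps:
Y(c, S) = 0
275 + Y(8, N(-5))*391 = 275 + 0*391 = 275 + 0 = 275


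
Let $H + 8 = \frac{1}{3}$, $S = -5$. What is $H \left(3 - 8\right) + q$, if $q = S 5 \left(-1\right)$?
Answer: $\frac{190}{3} \approx 63.333$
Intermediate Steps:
$q = 25$ ($q = \left(-5\right) 5 \left(-1\right) = \left(-25\right) \left(-1\right) = 25$)
$H = - \frac{23}{3}$ ($H = -8 + \frac{1}{3} = - \frac{23}{3} \approx -7.6667$)
$H \left(3 - 8\right) + q = - \frac{23 \left(3 - 8\right)}{3} + 25 = \left(- \frac{23}{3}\right) \left(-5\right) + 25 = \frac{115}{3} + 25 = \frac{190}{3}$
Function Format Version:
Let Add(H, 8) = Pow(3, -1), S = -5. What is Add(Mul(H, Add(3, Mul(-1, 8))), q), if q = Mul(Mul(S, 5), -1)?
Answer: Rational(190, 3) ≈ 63.333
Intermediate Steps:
q = 25 (q = Mul(Mul(-5, 5), -1) = Mul(-25, -1) = 25)
H = Rational(-23, 3) (H = Add(-8, Pow(3, -1)) = Add(-8, Rational(1, 3)) = Rational(-23, 3) ≈ -7.6667)
Add(Mul(H, Add(3, Mul(-1, 8))), q) = Add(Mul(Rational(-23, 3), Add(3, Mul(-1, 8))), 25) = Add(Mul(Rational(-23, 3), Add(3, -8)), 25) = Add(Mul(Rational(-23, 3), -5), 25) = Add(Rational(115, 3), 25) = Rational(190, 3)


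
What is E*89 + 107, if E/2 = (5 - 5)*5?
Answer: 107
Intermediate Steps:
E = 0 (E = 2*((5 - 5)*5) = 2*(0*5) = 2*0 = 0)
E*89 + 107 = 0*89 + 107 = 0 + 107 = 107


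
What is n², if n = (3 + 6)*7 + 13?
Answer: 5776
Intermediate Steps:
n = 76 (n = 9*7 + 13 = 63 + 13 = 76)
n² = 76² = 5776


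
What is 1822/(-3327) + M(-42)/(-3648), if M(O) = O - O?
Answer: -1822/3327 ≈ -0.54764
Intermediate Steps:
M(O) = 0
1822/(-3327) + M(-42)/(-3648) = 1822/(-3327) + 0/(-3648) = 1822*(-1/3327) + 0*(-1/3648) = -1822/3327 + 0 = -1822/3327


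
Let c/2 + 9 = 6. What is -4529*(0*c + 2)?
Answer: -9058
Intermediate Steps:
c = -6 (c = -18 + 2*6 = -18 + 12 = -6)
-4529*(0*c + 2) = -4529*(0*(-6) + 2) = -4529*(0 + 2) = -4529*2 = -9058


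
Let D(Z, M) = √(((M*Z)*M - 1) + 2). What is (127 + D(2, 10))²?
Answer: (127 + √201)² ≈ 19931.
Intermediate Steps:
D(Z, M) = √(1 + Z*M²) (D(Z, M) = √((Z*M² - 1) + 2) = √((-1 + Z*M²) + 2) = √(1 + Z*M²))
(127 + D(2, 10))² = (127 + √(1 + 2*10²))² = (127 + √(1 + 2*100))² = (127 + √(1 + 200))² = (127 + √201)²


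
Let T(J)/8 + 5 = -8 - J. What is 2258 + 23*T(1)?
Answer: -318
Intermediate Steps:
T(J) = -104 - 8*J (T(J) = -40 + 8*(-8 - J) = -40 + (-64 - 8*J) = -104 - 8*J)
2258 + 23*T(1) = 2258 + 23*(-104 - 8*1) = 2258 + 23*(-104 - 8) = 2258 + 23*(-112) = 2258 - 2576 = -318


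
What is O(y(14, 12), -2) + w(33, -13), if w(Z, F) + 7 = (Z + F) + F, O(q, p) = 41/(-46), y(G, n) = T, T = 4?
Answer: -41/46 ≈ -0.89130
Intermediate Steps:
y(G, n) = 4
O(q, p) = -41/46 (O(q, p) = 41*(-1/46) = -41/46)
w(Z, F) = -7 + Z + 2*F (w(Z, F) = -7 + ((Z + F) + F) = -7 + ((F + Z) + F) = -7 + (Z + 2*F) = -7 + Z + 2*F)
O(y(14, 12), -2) + w(33, -13) = -41/46 + (-7 + 33 + 2*(-13)) = -41/46 + (-7 + 33 - 26) = -41/46 + 0 = -41/46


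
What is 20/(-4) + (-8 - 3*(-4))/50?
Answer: -123/25 ≈ -4.9200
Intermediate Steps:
20/(-4) + (-8 - 3*(-4))/50 = 20*(-¼) + (-8 + 12)*(1/50) = -5 + 4*(1/50) = -5 + 2/25 = -123/25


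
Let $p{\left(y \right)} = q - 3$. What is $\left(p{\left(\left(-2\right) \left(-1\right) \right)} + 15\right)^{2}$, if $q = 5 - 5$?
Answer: $144$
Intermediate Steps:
$q = 0$
$p{\left(y \right)} = -3$ ($p{\left(y \right)} = 0 - 3 = -3$)
$\left(p{\left(\left(-2\right) \left(-1\right) \right)} + 15\right)^{2} = \left(-3 + 15\right)^{2} = 12^{2} = 144$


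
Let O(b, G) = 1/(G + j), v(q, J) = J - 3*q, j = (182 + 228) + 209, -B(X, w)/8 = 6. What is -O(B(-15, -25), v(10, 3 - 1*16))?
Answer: -1/576 ≈ -0.0017361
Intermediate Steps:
B(X, w) = -48 (B(X, w) = -8*6 = -48)
j = 619 (j = 410 + 209 = 619)
O(b, G) = 1/(619 + G) (O(b, G) = 1/(G + 619) = 1/(619 + G))
-O(B(-15, -25), v(10, 3 - 1*16)) = -1/(619 + ((3 - 1*16) - 3*10)) = -1/(619 + ((3 - 16) - 30)) = -1/(619 + (-13 - 30)) = -1/(619 - 43) = -1/576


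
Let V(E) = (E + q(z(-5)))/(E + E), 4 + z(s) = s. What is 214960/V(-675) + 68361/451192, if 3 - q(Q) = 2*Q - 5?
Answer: 130934157998289/292823608 ≈ 4.4714e+5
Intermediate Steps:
z(s) = -4 + s
q(Q) = 8 - 2*Q (q(Q) = 3 - (2*Q - 5) = 3 - (-5 + 2*Q) = 3 + (5 - 2*Q) = 8 - 2*Q)
V(E) = (26 + E)/(2*E) (V(E) = (E + (8 - 2*(-4 - 5)))/(E + E) = (E + (8 - 2*(-9)))/((2*E)) = (E + (8 + 18))*(1/(2*E)) = (E + 26)*(1/(2*E)) = (26 + E)*(1/(2*E)) = (26 + E)/(2*E))
214960/V(-675) + 68361/451192 = 214960/(((½)*(26 - 675)/(-675))) + 68361/451192 = 214960/(((½)*(-1/675)*(-649))) + 68361*(1/451192) = 214960/(649/1350) + 68361/451192 = 214960*(1350/649) + 68361/451192 = 290196000/649 + 68361/451192 = 130934157998289/292823608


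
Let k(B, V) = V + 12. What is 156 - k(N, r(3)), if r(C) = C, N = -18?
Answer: 141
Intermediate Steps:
k(B, V) = 12 + V
156 - k(N, r(3)) = 156 - (12 + 3) = 156 - 1*15 = 156 - 15 = 141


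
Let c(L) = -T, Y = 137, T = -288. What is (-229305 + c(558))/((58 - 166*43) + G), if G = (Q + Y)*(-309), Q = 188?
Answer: 76339/35835 ≈ 2.1303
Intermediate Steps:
c(L) = 288 (c(L) = -1*(-288) = 288)
G = -100425 (G = (188 + 137)*(-309) = 325*(-309) = -100425)
(-229305 + c(558))/((58 - 166*43) + G) = (-229305 + 288)/((58 - 166*43) - 100425) = -229017/((58 - 7138) - 100425) = -229017/(-7080 - 100425) = -229017/(-107505) = -229017*(-1/107505) = 76339/35835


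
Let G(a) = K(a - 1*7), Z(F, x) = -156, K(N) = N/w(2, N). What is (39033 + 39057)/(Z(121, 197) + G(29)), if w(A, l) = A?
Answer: -15618/29 ≈ -538.55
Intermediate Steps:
K(N) = N/2
G(a) = -7/2 + a/2 (G(a) = (a - 1*7)/2 = (a - 7)/2 = (-7 + a)/2 = -7/2 + a/2)
(39033 + 39057)/(Z(121, 197) + G(29)) = (39033 + 39057)/(-156 + (-7/2 + (½)*29)) = 78090/(-156 + (-7/2 + 29/2)) = 78090/(-156 + 11) = 78090/(-145) = 78090*(-1/145) = -15618/29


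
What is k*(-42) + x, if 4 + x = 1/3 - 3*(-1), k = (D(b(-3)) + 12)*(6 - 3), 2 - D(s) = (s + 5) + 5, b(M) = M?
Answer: -2648/3 ≈ -882.67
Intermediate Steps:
D(s) = -8 - s (D(s) = 2 - ((s + 5) + 5) = 2 - ((5 + s) + 5) = 2 - (10 + s) = 2 + (-10 - s) = -8 - s)
k = 21 (k = ((-8 - 1*(-3)) + 12)*(6 - 3) = ((-8 + 3) + 12)*3 = (-5 + 12)*3 = 7*3 = 21)
x = -⅔ (x = -4 + (1/3 - 3*(-1)) = -4 + (⅓ + 3) = -4 + 10/3 = -⅔ ≈ -0.66667)
k*(-42) + x = 21*(-42) - ⅔ = -882 - ⅔ = -2648/3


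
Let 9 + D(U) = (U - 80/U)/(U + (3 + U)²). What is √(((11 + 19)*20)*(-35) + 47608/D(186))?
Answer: 4*I*√1482611565126656163/30036901 ≈ 162.15*I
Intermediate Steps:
D(U) = -9 + (U - 80/U)/(U + (3 + U)²)
√(((11 + 19)*20)*(-35) + 47608/D(186)) = √(((11 + 19)*20)*(-35) + 47608/(((-80 - 8*186² - 9*186*(3 + 186)²)/(186*(186 + (3 + 186)²))))) = √((30*20)*(-35) + 47608/(((-80 - 8*34596 - 9*186*189²)/(186*(186 + 189²))))) = √(600*(-35) + 47608/(((-80 - 276768 - 9*186*35721)/(186*(186 + 35721))))) = √(-21000 + 47608/(((1/186)*(-80 - 276768 - 59796954)/35907))) = √(-21000 + 47608/(((1/186)*(1/35907)*(-60073802)))) = √(-21000 + 47608/(-30036901/3339351)) = √(-21000 + 47608*(-3339351/30036901)) = √(-21000 - 158979822408/30036901) = √(-789754743408/30036901) = 4*I*√1482611565126656163/30036901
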